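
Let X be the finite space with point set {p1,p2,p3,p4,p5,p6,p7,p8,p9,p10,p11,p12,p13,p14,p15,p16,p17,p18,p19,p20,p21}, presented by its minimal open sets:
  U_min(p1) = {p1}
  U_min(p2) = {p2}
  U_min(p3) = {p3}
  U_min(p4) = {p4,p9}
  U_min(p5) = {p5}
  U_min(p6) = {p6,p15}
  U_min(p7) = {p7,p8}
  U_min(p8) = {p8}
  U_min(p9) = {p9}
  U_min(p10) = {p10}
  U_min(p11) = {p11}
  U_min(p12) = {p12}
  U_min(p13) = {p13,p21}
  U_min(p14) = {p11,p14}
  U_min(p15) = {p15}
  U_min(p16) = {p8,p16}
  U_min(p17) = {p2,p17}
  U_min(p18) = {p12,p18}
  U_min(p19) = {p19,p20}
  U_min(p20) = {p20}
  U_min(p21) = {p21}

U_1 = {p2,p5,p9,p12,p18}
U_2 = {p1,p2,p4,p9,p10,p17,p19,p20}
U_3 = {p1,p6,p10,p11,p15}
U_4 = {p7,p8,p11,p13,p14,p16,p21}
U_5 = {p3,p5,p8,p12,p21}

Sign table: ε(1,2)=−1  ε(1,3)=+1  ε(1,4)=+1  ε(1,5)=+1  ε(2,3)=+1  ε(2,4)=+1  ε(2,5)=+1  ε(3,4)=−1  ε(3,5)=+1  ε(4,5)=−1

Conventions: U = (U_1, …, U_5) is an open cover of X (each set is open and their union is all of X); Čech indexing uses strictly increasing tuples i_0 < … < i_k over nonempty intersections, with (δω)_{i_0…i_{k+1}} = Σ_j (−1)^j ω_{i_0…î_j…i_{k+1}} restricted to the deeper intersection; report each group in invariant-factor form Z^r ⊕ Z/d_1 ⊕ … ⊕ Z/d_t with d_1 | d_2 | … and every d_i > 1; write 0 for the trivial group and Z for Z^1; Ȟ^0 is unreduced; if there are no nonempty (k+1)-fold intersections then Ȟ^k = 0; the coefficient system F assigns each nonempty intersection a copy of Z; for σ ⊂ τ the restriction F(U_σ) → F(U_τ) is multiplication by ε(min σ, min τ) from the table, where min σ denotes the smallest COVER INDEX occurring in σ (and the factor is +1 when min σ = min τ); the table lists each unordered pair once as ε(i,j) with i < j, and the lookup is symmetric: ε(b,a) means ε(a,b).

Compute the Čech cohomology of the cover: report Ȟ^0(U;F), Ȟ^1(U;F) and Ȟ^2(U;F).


Ȟ^0 = 0, Ȟ^1 = Z/2, Ȟ^2 = 0

cover nerve:
  U12={p2,p9} U15={p5,p12} U23={p1,p10} U34={p11} U45={p8,p21}
C dims 5,5; δ0: rk 5, SNF 1^4·2
Ȟ^0: (5−5)−0=0 ⇒ 0
Ȟ^1: (5−0)−5=0 plus torsion [2] ⇒ Z/2
Ȟ^2: (0−0)−0=0 ⇒ 0


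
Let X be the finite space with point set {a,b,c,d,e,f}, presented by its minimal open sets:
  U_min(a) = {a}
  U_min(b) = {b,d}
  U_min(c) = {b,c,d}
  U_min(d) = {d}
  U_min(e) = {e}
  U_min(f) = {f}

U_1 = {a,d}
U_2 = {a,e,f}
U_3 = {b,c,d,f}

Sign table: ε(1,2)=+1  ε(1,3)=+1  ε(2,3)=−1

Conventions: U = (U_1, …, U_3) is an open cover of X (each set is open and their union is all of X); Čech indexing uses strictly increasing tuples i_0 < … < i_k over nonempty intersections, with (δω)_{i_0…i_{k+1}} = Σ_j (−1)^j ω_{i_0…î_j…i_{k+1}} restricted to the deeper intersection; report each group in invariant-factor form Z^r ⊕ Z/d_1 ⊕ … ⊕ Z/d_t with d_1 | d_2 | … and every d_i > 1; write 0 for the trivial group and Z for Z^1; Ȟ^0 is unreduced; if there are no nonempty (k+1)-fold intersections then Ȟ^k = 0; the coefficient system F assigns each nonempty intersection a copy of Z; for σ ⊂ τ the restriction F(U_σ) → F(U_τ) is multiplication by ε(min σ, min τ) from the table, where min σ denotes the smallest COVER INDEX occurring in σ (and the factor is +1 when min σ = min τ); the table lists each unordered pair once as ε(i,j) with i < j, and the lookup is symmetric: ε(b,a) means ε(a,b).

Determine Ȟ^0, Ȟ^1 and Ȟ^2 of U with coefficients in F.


nonempty overlaps:
  U12={a} U13={d} U23={f}
C dims 3,3; δ0: rk 3, SNF 1^2·2
degree 0: 3−3−0 = 0 → Ȟ^0 ≅ 0
degree 1: 3−0−3 = 0 plus torsion [2] → Ȟ^1 ≅ Z/2
degree 2: 0−0−0 = 0 → Ȟ^2 ≅ 0

Ȟ^0 ≅ 0, Ȟ^1 ≅ Z/2, Ȟ^2 ≅ 0


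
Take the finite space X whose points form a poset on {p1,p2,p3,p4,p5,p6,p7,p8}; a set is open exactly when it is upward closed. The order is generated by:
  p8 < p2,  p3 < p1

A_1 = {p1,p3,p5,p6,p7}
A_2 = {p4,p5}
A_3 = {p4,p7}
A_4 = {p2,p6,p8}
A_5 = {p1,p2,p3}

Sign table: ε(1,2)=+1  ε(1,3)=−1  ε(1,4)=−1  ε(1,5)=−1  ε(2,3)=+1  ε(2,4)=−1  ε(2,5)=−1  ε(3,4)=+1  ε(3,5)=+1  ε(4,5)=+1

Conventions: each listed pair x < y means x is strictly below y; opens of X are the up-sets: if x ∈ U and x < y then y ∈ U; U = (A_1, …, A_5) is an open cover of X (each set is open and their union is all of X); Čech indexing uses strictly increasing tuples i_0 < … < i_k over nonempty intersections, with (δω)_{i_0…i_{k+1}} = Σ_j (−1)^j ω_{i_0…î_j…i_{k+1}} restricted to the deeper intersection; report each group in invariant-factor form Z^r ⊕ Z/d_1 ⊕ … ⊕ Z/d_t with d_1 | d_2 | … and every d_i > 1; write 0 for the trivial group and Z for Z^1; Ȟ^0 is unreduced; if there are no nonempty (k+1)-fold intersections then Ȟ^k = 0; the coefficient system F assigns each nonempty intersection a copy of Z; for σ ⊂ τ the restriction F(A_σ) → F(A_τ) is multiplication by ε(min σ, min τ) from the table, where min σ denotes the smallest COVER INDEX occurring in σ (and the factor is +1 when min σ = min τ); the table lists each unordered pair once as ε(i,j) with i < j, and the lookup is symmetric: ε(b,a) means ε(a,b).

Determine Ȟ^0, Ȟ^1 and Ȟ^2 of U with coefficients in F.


Ȟ^0 ≅ 0,  Ȟ^1 ≅ Z ⊕ Z/2,  Ȟ^2 ≅ 0

nonempty intersections:
  A12={p5} A13={p7} A14={p6} A15={p1,p3} A23={p4} A45={p2}
C dims 5,6; δ0: rk 5, SNF 1^4·2
Ȟ^0: (5−5)−0=0 ⇒ 0
Ȟ^1: (6−0)−5=1 plus torsion [2] ⇒ Z ⊕ Z/2
Ȟ^2: (0−0)−0=0 ⇒ 0


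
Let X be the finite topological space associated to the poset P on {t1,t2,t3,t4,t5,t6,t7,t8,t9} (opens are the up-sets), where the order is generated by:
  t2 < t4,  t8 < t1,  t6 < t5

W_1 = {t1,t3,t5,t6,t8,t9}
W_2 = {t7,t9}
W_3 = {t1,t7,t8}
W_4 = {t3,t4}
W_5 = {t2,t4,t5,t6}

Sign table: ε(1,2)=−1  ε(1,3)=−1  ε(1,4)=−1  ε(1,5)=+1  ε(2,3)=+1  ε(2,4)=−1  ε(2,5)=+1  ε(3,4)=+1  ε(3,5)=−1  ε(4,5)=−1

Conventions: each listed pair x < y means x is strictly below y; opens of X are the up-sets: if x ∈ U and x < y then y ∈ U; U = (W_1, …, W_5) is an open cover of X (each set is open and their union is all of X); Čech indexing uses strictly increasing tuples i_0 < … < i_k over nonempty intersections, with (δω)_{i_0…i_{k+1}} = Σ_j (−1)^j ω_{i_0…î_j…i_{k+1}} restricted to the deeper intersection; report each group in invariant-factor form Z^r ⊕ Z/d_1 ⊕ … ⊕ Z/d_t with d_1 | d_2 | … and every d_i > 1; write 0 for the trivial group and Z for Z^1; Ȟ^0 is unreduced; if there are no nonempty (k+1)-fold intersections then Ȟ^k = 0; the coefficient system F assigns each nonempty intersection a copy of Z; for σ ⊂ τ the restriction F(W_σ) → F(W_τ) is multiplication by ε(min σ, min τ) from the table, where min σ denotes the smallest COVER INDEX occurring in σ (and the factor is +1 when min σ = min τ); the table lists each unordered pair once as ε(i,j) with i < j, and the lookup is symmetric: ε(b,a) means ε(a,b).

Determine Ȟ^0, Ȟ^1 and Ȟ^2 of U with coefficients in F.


Ȟ^0 = Z,  Ȟ^1 = Z^2,  Ȟ^2 = 0

cover nerve:
  W12={t9} W13={t1,t8} W14={t3} W15={t5,t6} W23={t7} W45={t4}
C dims 5,6; δ0: rk 4, SNF 1^4
Ȟ^0: (5−4)−0=1 ⇒ Z
Ȟ^1: (6−0)−4=2 ⇒ Z^2
Ȟ^2: (0−0)−0=0 ⇒ 0


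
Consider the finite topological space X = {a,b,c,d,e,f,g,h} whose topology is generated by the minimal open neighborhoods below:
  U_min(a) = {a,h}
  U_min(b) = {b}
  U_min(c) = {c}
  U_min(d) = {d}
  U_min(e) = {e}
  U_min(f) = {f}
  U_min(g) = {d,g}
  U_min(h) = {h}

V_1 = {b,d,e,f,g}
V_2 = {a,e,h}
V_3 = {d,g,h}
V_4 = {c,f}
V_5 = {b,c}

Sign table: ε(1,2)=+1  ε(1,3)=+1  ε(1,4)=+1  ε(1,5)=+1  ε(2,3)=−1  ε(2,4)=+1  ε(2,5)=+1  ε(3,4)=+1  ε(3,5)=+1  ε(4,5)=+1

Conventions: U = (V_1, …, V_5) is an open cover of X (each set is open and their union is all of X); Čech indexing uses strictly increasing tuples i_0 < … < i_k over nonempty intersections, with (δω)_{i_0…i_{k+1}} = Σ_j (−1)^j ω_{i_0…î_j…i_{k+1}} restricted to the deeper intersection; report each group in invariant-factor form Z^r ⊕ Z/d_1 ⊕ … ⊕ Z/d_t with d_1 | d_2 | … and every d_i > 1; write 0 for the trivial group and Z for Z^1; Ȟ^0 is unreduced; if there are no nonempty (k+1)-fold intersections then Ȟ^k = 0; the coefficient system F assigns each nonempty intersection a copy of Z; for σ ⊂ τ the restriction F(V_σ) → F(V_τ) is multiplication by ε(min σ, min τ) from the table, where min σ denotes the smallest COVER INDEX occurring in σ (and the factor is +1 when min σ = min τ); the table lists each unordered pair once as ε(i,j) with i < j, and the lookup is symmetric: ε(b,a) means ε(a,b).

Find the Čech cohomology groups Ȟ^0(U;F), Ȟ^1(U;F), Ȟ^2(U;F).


Ȟ^0(U;F) ≅ 0, Ȟ^1(U;F) ≅ Z ⊕ Z/2 and Ȟ^2(U;F) ≅ 0

intersection data:
  V12={e} V13={d,g} V14={f} V15={b} V23={h} V45={c}
C dims 5,6; δ0: rk 5, SNF 1^4·2
Ȟ^0 = (5 − 5) − 0 = 0, so Ȟ^0 ≅ 0
Ȟ^1 = (6 − 0) − 5 = 1 plus torsion [2], so Ȟ^1 ≅ Z ⊕ Z/2
Ȟ^2 = (0 − 0) − 0 = 0, so Ȟ^2 ≅ 0


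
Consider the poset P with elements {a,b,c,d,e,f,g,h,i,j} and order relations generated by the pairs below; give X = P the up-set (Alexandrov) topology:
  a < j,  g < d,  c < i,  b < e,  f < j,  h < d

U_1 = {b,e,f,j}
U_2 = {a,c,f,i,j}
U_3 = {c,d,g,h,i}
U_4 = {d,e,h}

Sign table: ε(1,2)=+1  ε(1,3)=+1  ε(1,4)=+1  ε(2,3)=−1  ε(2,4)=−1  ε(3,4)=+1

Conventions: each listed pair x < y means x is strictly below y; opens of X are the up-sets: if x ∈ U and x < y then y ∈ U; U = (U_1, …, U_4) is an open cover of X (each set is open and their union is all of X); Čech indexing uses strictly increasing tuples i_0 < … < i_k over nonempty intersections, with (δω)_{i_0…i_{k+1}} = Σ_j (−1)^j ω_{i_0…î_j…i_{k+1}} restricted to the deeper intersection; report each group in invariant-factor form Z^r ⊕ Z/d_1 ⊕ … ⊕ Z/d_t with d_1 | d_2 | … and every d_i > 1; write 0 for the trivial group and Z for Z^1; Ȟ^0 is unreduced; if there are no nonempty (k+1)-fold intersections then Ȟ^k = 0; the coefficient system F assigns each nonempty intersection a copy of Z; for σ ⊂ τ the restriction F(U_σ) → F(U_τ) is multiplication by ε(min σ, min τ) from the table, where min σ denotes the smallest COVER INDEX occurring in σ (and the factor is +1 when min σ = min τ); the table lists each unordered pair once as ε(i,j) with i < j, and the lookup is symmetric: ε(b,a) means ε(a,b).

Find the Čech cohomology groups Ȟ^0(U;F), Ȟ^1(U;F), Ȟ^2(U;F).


intersection data:
  U12={f,j} U14={e} U23={c,i} U34={d,h}
C dims 4,4; δ0: rk 4, SNF 1^3·2
Ȟ^0 = (4 − 4) − 0 = 0, so Ȟ^0 ≅ 0
Ȟ^1 = (4 − 0) − 4 = 0 plus torsion [2], so Ȟ^1 ≅ Z/2
Ȟ^2 = (0 − 0) − 0 = 0, so Ȟ^2 ≅ 0

Ȟ^0 = 0, Ȟ^1 = Z/2, Ȟ^2 = 0


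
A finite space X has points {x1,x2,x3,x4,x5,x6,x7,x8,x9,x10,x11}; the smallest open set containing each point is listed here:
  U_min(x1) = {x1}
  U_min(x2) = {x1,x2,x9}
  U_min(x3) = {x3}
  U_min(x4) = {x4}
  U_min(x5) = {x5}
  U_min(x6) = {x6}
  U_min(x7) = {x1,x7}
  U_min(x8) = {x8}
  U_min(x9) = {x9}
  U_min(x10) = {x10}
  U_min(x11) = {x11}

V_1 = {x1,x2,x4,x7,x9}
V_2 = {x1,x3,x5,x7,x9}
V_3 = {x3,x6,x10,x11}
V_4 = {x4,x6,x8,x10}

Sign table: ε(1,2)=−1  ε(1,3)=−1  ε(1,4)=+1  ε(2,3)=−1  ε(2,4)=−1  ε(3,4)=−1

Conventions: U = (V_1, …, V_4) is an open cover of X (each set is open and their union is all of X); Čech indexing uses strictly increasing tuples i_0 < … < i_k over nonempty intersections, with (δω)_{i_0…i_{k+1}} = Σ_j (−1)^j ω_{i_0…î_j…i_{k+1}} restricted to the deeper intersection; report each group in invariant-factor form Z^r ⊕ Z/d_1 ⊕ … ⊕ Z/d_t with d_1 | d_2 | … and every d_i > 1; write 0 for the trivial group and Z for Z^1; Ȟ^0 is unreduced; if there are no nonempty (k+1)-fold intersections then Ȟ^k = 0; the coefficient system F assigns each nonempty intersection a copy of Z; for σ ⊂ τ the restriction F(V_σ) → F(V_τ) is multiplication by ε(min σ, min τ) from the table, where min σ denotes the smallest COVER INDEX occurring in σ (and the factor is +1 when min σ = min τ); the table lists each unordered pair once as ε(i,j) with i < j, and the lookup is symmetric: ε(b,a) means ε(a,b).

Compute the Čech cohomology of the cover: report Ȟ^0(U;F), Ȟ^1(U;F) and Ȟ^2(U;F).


Ȟ^0 ≅ 0, Ȟ^1 ≅ Z/2, Ȟ^2 ≅ 0

nerve of the cover:
  V12={x1,x7,x9} V14={x4} V23={x3} V34={x6,x10}
C dims 4,4; δ0: rk 4, SNF 1^3·2
Ȟ^0 = (4 − 4) − 0 = 0, so Ȟ^0 ≅ 0
Ȟ^1 = (4 − 0) − 4 = 0 plus torsion [2], so Ȟ^1 ≅ Z/2
Ȟ^2 = (0 − 0) − 0 = 0, so Ȟ^2 ≅ 0


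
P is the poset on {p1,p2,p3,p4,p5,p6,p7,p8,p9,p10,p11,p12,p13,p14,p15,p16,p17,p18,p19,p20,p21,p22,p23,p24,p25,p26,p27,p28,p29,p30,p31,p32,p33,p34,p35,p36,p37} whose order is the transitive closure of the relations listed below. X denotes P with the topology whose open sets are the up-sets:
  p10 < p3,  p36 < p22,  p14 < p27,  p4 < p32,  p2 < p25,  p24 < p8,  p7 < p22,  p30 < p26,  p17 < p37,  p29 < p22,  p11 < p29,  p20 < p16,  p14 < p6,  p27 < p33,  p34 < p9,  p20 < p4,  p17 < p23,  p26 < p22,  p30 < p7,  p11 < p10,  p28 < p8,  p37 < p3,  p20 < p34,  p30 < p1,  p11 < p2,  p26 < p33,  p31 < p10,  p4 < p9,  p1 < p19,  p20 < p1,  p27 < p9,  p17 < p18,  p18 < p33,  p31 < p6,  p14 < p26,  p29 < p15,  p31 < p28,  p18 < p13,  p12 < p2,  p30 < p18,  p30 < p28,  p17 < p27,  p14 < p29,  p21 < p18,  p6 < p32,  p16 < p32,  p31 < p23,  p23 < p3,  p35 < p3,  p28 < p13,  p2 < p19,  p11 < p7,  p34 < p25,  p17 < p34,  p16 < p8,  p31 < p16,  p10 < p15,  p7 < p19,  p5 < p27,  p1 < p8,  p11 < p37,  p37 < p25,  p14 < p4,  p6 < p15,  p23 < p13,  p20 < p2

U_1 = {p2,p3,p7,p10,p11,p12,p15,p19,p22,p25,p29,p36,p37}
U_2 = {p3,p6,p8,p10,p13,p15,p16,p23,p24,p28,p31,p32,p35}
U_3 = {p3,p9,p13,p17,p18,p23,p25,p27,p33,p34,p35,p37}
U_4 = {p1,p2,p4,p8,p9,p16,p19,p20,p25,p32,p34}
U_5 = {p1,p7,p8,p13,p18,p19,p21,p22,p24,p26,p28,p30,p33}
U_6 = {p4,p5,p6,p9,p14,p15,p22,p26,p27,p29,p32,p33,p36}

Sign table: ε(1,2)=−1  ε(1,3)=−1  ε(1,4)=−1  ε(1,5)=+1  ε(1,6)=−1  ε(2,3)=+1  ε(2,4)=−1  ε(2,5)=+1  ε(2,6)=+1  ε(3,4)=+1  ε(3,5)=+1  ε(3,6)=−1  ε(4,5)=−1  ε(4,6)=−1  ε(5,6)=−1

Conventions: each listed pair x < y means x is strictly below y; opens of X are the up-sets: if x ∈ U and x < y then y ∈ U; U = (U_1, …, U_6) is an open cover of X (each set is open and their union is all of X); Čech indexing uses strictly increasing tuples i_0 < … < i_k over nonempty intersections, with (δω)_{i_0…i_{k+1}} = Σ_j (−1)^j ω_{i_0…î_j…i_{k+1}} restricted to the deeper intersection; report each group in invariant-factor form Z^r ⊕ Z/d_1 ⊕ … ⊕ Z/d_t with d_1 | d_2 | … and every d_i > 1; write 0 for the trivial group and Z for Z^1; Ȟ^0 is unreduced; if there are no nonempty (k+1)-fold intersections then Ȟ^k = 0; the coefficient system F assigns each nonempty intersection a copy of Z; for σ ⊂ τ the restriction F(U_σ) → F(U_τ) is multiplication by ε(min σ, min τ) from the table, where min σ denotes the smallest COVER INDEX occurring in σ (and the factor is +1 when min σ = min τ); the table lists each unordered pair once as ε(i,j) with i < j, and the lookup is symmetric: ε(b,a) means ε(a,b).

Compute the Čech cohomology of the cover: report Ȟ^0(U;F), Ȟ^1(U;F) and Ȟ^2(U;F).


nonempty intersections:
  U12={p3,p10,p15} U13={p3,p25,p37} U14={p2,p19,p25} U15={p7,p19,p22} U16={p15,p22,p29,p36} U23={p3,p13,p23,p35} U24={p8,p16,p32} U25={p8,p13,p24,p28} U26={p6,p15,p32} U34={p9,p25,p34} U35={p13,p18,p33} U36={p9,p27,p33} U45={p1,p8,p19} U46={p4,p9,p32} U56={p22,p26,p33}
  U123={p3} U126={p15} U134={p25} U145={p19} U156={p22} U235={p13} U245={p8} U246={p32} U346={p9} U356={p33}
C dims 6,15,10; δ0: rk 6, SNF 1^5·2; δ1: rk 9, SNF 1^9
Ȟ^0: (6−6)−0=0 ⇒ 0
Ȟ^1: (15−9)−6=0 plus torsion [2] ⇒ Z/2
Ȟ^2: (10−0)−9=1 ⇒ Z

Ȟ^0 = 0,  Ȟ^1 = Z/2,  Ȟ^2 = Z


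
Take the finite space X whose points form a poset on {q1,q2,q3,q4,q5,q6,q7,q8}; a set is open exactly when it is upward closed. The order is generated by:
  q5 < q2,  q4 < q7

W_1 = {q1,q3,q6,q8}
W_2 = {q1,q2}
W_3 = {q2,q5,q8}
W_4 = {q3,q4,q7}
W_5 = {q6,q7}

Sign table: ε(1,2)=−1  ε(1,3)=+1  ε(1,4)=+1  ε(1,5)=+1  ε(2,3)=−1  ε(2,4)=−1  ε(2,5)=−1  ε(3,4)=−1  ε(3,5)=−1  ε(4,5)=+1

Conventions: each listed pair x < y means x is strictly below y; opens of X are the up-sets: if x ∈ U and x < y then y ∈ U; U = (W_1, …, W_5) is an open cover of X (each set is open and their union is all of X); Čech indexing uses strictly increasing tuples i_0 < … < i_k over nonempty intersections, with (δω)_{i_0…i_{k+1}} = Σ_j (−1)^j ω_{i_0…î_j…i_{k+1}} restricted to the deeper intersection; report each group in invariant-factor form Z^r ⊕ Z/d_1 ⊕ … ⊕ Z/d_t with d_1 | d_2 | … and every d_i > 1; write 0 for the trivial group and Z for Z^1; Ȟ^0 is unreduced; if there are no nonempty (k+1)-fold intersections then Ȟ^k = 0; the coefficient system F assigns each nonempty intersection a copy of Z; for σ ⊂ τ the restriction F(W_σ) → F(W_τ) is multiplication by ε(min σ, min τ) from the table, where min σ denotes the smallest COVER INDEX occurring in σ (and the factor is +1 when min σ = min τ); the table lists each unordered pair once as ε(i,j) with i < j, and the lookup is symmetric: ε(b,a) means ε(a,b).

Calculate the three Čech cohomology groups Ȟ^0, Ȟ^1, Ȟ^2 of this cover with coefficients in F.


Ȟ^0 ≅ Z; Ȟ^1 ≅ Z^2; Ȟ^2 ≅ 0

cover nerve:
  W12={q1} W13={q8} W14={q3} W15={q6} W23={q2} W45={q7}
C dims 5,6; δ0: rk 4, SNF 1^4
Ȟ^0: (5−4)−0=1 ⇒ Z
Ȟ^1: (6−0)−4=2 ⇒ Z^2
Ȟ^2: (0−0)−0=0 ⇒ 0


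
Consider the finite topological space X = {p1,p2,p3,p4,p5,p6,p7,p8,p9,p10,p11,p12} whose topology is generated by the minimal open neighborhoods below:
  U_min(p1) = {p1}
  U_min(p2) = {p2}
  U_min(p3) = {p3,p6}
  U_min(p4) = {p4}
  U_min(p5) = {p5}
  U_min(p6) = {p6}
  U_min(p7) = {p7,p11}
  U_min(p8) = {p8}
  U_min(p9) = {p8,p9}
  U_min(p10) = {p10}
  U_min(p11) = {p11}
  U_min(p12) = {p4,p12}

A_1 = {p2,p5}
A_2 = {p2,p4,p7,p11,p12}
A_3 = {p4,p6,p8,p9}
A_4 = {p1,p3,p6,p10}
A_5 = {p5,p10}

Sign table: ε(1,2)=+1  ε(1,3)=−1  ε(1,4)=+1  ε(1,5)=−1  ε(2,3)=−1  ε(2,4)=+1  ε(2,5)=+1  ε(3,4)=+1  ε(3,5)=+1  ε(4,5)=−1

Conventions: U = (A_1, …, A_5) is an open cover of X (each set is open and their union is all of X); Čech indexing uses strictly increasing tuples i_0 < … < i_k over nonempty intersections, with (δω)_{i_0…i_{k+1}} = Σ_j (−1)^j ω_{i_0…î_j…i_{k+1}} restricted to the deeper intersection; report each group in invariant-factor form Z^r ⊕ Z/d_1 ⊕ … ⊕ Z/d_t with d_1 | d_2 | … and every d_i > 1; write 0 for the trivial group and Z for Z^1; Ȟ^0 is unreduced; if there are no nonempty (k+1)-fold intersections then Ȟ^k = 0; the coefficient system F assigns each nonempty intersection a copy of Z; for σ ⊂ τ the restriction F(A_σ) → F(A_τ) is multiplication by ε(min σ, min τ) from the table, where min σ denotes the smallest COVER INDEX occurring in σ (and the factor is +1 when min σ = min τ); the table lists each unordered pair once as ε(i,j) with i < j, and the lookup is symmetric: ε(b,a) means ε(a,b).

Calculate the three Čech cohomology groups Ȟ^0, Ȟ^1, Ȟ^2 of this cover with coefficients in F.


nerve simplices:
  A12={p2} A15={p5} A23={p4} A34={p6} A45={p10}
C dims 5,5; δ0: rk 5, SNF 1^4·2
degree 0: 5−5−0 = 0 → Ȟ^0 ≅ 0
degree 1: 5−0−5 = 0 plus torsion [2] → Ȟ^1 ≅ Z/2
degree 2: 0−0−0 = 0 → Ȟ^2 ≅ 0

Ȟ^0(U;F) ≅ 0,  Ȟ^1(U;F) ≅ Z/2,  Ȟ^2(U;F) ≅ 0


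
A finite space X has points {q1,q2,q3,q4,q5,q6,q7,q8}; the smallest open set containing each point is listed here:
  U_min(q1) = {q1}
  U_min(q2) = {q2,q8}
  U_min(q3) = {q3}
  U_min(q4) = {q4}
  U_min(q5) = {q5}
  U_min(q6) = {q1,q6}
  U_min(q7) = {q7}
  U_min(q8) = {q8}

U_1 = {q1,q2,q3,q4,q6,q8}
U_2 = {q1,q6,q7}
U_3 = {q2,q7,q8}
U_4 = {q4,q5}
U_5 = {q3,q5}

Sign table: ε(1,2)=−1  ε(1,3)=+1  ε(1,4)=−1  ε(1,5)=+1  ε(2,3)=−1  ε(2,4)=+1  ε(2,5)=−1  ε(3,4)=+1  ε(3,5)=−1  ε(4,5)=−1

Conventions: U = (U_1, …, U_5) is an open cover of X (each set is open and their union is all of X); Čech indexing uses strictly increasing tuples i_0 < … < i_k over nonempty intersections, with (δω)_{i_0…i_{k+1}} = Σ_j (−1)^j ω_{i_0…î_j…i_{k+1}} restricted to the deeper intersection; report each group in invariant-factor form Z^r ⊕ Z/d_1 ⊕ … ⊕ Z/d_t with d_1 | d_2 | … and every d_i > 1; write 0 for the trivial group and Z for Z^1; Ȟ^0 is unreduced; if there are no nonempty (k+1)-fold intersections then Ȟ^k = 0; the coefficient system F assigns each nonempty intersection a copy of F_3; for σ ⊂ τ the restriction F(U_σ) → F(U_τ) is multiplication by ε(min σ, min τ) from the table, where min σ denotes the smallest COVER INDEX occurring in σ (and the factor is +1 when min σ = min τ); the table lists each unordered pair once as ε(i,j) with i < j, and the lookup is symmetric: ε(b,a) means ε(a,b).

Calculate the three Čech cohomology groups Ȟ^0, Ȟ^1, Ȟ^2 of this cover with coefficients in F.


nonempty overlaps:
  U12={q1,q6} U13={q2,q8} U14={q4} U15={q3} U23={q7} U45={q5}
C dims 5,6; δ0: rk_F3 4
degree 0: 5−4−0 = 1 → Ȟ^0 ≅ Z/3
degree 1: 6−0−4 = 2 → Ȟ^1 ≅ Z/3 ⊕ Z/3
degree 2: 0−0−0 = 0 → Ȟ^2 ≅ 0

Ȟ^0 ≅ Z/3; Ȟ^1 ≅ Z/3 ⊕ Z/3; Ȟ^2 ≅ 0


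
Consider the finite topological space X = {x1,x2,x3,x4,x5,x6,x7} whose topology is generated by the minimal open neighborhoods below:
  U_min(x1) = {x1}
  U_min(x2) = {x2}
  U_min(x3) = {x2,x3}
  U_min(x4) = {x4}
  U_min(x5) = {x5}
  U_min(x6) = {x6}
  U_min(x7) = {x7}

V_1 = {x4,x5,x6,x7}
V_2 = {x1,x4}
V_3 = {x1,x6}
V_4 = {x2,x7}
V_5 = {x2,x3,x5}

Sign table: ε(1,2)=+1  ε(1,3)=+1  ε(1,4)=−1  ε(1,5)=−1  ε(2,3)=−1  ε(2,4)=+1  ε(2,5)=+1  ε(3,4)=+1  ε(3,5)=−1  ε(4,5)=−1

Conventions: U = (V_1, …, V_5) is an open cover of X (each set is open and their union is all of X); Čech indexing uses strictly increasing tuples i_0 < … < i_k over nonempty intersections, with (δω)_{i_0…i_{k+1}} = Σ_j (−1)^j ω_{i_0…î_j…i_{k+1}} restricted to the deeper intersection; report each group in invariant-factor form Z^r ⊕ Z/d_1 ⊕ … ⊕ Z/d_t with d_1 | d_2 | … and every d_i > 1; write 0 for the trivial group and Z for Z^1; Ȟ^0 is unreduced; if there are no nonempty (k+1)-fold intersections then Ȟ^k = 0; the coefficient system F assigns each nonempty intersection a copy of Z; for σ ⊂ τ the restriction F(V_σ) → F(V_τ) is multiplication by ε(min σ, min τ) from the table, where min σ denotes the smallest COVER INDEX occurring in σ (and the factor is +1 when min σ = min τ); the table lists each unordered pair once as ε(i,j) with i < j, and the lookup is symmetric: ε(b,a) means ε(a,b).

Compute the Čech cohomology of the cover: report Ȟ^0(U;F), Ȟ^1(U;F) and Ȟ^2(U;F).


Ȟ^0(U;F) ≅ 0; Ȟ^1(U;F) ≅ Z ⊕ Z/2; Ȟ^2(U;F) ≅ 0

nonempty overlaps:
  V12={x4} V13={x6} V14={x7} V15={x5} V23={x1} V45={x2}
C dims 5,6; δ0: rk 5, SNF 1^4·2
degree 0: 5−5−0 = 0 → Ȟ^0 ≅ 0
degree 1: 6−0−5 = 1 plus torsion [2] → Ȟ^1 ≅ Z ⊕ Z/2
degree 2: 0−0−0 = 0 → Ȟ^2 ≅ 0


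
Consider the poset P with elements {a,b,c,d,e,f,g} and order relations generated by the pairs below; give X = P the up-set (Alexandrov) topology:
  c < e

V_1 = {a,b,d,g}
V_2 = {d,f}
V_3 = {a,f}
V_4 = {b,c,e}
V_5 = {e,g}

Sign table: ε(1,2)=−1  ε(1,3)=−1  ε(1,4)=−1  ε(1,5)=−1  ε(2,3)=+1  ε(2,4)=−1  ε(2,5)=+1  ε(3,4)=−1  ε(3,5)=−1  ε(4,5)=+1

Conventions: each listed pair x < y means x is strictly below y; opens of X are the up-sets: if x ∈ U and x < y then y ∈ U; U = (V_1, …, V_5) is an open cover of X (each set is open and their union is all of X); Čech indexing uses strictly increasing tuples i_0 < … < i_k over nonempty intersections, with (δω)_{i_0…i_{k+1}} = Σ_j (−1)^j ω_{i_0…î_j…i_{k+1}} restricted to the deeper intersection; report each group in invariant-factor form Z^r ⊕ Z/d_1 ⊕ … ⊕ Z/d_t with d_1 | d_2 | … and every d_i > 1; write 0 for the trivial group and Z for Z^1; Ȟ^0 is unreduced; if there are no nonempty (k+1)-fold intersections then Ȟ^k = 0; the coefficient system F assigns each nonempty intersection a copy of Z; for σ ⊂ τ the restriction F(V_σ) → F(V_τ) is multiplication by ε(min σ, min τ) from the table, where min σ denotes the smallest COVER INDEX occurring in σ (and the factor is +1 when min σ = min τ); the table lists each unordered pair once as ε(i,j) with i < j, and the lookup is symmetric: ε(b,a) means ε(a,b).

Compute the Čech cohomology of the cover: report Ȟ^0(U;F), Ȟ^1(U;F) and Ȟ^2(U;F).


intersection data:
  V12={d} V13={a} V14={b} V15={g} V23={f} V45={e}
C dims 5,6; δ0: rk 4, SNF 1^4
Ȟ^0 = (5 − 4) − 0 = 1, so Ȟ^0 ≅ Z
Ȟ^1 = (6 − 0) − 4 = 2, so Ȟ^1 ≅ Z^2
Ȟ^2 = (0 − 0) − 0 = 0, so Ȟ^2 ≅ 0

Ȟ^0(U;F) ≅ Z, Ȟ^1(U;F) ≅ Z^2, Ȟ^2(U;F) ≅ 0


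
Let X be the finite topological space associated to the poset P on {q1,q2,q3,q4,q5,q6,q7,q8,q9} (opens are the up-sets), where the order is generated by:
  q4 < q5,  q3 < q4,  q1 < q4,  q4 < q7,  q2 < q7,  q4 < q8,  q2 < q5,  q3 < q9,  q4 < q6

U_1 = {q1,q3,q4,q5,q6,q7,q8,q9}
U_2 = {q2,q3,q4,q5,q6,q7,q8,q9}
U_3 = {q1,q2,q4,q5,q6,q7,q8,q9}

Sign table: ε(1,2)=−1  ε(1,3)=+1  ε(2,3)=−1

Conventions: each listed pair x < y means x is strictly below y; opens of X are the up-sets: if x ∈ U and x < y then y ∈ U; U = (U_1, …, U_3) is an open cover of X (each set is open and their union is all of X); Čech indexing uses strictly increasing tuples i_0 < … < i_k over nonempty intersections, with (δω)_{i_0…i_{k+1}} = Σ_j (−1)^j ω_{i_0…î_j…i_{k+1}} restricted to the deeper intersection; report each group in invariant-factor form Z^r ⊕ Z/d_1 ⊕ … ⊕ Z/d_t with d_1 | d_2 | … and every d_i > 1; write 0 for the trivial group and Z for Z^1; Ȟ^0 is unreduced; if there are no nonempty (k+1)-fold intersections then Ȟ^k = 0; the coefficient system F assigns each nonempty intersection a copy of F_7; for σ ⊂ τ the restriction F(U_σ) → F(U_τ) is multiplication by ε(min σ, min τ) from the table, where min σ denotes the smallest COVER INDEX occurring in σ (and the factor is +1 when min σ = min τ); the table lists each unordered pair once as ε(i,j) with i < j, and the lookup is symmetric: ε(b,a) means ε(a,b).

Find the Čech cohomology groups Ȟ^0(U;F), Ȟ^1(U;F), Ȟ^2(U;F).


nerve of the cover:
  U12={q3,q4,q5,q6,q7,q8,q9} U13={q1,q4,q5,q6,q7,q8,q9} U23={q2,q4,q5,q6,q7,q8,q9}
  U123={q4,q5,q6,q7,q8,q9}
C dims 3,3,1; δ0: rk_F7 2; δ1: rk_F7 1
Ȟ^0 = (3 − 2) − 0 = 1, so Ȟ^0 ≅ Z/7
Ȟ^1 = (3 − 1) − 2 = 0, so Ȟ^1 ≅ 0
Ȟ^2 = (1 − 0) − 1 = 0, so Ȟ^2 ≅ 0

Ȟ^0(U;F) ≅ Z/7,  Ȟ^1(U;F) ≅ 0,  Ȟ^2(U;F) ≅ 0


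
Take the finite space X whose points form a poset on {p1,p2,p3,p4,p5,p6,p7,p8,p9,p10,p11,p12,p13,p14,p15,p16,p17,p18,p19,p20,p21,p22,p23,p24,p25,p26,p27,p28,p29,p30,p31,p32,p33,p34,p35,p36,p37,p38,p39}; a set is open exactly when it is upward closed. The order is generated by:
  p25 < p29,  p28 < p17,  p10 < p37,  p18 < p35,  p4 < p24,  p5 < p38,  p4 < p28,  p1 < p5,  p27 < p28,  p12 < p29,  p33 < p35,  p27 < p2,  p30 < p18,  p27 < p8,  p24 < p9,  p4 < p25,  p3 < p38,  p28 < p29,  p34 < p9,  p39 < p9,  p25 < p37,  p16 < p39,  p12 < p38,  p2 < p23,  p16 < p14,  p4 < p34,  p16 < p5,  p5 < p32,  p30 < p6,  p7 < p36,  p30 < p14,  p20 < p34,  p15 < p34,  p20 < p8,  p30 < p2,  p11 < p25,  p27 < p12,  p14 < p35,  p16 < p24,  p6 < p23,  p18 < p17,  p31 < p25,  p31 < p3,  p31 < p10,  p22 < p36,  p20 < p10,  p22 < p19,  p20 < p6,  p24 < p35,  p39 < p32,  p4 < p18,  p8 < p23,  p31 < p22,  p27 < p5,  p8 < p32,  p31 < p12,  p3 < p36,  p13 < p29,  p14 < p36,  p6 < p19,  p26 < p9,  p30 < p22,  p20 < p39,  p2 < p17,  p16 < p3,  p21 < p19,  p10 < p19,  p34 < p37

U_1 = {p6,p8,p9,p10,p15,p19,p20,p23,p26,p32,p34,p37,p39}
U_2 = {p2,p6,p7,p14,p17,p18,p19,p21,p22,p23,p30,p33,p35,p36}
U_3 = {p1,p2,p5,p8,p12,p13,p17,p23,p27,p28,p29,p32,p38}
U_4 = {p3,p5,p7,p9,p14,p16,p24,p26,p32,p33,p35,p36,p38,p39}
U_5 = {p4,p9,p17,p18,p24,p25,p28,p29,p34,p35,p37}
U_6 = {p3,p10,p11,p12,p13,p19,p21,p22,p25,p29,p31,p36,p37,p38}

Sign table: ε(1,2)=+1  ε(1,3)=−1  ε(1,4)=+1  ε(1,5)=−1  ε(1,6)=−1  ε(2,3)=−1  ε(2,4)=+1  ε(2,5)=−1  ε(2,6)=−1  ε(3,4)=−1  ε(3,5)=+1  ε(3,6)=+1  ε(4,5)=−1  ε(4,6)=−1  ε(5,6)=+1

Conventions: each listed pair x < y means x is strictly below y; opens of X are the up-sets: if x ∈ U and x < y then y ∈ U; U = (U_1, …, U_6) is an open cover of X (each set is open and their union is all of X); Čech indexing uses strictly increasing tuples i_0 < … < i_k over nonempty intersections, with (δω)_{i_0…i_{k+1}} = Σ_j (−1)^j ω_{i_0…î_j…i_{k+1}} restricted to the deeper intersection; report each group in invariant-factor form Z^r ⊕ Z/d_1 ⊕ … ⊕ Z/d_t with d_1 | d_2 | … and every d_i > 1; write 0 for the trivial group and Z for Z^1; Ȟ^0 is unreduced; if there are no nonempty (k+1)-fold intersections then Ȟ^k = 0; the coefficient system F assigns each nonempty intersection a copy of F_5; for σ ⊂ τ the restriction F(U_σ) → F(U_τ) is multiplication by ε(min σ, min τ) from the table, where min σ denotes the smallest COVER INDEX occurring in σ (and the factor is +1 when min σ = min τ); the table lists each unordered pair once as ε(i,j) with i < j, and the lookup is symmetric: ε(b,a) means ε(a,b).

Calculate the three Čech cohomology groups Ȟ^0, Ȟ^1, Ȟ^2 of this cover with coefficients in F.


intersection data:
  U12={p6,p19,p23} U13={p8,p23,p32} U14={p9,p26,p32,p39} U15={p9,p34,p37} U16={p10,p19,p37} U23={p2,p17,p23} U24={p7,p14,p33,p35,p36} U25={p17,p18,p35} U26={p19,p21,p22,p36} U34={p5,p32,p38} U35={p17,p28,p29} U36={p12,p13,p29,p38} U45={p9,p24,p35} U46={p3,p36,p38} U56={p25,p29,p37}
  U123={p23} U126={p19} U134={p32} U145={p9} U156={p37} U235={p17} U245={p35} U246={p36} U346={p38} U356={p29}
C dims 6,15,10; δ0: rk_F5 5; δ1: rk_F5 10
Ȟ^0 = (6 − 5) − 0 = 1, so Ȟ^0 ≅ Z/5
Ȟ^1 = (15 − 10) − 5 = 0, so Ȟ^1 ≅ 0
Ȟ^2 = (10 − 0) − 10 = 0, so Ȟ^2 ≅ 0

Ȟ^0 ≅ Z/5, Ȟ^1 ≅ 0, Ȟ^2 ≅ 0


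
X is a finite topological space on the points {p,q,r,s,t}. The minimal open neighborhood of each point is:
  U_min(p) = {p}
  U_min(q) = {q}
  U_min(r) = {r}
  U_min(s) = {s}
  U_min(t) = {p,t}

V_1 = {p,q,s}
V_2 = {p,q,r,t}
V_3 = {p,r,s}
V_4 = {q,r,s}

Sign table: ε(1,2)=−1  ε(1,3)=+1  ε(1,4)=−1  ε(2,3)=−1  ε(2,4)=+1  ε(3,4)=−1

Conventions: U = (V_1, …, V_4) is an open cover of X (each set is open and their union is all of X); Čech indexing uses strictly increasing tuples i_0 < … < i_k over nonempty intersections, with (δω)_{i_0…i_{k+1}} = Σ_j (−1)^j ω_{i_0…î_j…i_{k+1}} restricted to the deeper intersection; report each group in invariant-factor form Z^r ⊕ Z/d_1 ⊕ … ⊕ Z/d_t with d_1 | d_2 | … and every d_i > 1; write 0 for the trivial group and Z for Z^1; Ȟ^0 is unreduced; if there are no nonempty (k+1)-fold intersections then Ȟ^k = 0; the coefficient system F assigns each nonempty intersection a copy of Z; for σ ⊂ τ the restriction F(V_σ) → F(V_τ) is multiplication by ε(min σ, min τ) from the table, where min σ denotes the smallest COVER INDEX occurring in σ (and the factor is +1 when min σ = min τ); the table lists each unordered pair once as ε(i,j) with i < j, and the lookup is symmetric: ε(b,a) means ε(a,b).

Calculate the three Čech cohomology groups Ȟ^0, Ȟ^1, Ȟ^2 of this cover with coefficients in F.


Ȟ^0 = Z, Ȟ^1 = 0, Ȟ^2 = Z

cover nerve:
  V12={p,q} V13={p,s} V14={q,s} V23={p,r} V24={q,r} V34={r,s}
  V123={p} V124={q} V134={s} V234={r}
C dims 4,6,4; δ0: rk 3, SNF 1^3; δ1: rk 3, SNF 1^3
Ȟ^0: (4−3)−0=1 ⇒ Z
Ȟ^1: (6−3)−3=0 ⇒ 0
Ȟ^2: (4−0)−3=1 ⇒ Z


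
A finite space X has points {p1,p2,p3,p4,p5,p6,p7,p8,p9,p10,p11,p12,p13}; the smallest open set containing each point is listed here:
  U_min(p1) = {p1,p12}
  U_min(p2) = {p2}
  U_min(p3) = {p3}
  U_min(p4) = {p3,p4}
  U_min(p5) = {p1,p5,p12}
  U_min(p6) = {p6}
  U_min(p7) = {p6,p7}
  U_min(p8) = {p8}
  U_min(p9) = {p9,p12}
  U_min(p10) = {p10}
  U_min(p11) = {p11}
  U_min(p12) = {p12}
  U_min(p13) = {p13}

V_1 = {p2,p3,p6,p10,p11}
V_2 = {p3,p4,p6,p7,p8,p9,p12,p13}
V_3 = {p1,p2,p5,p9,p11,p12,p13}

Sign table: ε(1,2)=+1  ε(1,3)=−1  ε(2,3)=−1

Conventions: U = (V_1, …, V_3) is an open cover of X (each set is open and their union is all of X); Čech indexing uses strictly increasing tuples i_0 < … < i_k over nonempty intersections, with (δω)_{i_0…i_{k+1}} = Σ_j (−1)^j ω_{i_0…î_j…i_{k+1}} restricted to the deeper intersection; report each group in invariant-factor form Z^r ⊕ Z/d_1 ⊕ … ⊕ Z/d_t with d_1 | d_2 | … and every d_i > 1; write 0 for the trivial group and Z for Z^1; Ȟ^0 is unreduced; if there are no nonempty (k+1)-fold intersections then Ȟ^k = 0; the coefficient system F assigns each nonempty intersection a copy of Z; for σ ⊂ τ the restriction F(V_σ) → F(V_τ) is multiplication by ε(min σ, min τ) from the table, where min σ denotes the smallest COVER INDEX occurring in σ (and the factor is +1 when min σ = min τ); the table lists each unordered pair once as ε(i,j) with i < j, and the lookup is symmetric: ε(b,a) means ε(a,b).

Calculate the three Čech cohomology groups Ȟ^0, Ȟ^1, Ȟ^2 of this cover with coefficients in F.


nerve of the cover:
  V12={p3,p6} V13={p2,p11} V23={p9,p12,p13}
C dims 3,3; δ0: rk 2, SNF 1^2
Ȟ^0 = (3 − 2) − 0 = 1, so Ȟ^0 ≅ Z
Ȟ^1 = (3 − 0) − 2 = 1, so Ȟ^1 ≅ Z
Ȟ^2 = (0 − 0) − 0 = 0, so Ȟ^2 ≅ 0

Ȟ^0 ≅ Z, Ȟ^1 ≅ Z and Ȟ^2 ≅ 0


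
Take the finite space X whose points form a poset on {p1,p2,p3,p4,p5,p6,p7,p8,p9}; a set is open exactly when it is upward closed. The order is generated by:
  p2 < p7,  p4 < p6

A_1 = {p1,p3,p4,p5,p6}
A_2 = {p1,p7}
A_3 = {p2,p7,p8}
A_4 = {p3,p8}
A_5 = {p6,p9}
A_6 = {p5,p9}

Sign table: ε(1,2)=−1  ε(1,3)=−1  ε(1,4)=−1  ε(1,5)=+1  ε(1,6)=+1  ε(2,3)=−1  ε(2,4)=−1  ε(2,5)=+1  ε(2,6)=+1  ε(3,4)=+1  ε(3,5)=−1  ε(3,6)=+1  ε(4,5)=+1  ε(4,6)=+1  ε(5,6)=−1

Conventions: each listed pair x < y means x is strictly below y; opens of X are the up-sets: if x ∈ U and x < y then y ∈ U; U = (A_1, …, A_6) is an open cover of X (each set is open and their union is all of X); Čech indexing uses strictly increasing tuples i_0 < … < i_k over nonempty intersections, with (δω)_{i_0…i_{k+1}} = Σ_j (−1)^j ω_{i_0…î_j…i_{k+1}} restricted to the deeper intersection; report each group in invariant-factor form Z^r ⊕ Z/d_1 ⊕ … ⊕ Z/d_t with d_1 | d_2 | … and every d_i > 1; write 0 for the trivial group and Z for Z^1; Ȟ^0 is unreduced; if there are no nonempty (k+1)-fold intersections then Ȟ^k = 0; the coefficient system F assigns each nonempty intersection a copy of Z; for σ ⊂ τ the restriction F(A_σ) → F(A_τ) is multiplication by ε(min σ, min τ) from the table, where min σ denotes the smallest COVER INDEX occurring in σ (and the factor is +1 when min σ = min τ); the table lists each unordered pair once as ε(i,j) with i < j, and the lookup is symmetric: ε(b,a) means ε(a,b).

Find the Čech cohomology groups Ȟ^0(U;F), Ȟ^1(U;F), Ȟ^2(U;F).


nonempty intersections:
  A12={p1} A14={p3} A15={p6} A16={p5} A23={p7} A34={p8} A56={p9}
C dims 6,7; δ0: rk 6, SNF 1^5·2
Ȟ^0: (6−6)−0=0 ⇒ 0
Ȟ^1: (7−0)−6=1 plus torsion [2] ⇒ Z ⊕ Z/2
Ȟ^2: (0−0)−0=0 ⇒ 0

Ȟ^0 ≅ 0,  Ȟ^1 ≅ Z ⊕ Z/2,  Ȟ^2 ≅ 0


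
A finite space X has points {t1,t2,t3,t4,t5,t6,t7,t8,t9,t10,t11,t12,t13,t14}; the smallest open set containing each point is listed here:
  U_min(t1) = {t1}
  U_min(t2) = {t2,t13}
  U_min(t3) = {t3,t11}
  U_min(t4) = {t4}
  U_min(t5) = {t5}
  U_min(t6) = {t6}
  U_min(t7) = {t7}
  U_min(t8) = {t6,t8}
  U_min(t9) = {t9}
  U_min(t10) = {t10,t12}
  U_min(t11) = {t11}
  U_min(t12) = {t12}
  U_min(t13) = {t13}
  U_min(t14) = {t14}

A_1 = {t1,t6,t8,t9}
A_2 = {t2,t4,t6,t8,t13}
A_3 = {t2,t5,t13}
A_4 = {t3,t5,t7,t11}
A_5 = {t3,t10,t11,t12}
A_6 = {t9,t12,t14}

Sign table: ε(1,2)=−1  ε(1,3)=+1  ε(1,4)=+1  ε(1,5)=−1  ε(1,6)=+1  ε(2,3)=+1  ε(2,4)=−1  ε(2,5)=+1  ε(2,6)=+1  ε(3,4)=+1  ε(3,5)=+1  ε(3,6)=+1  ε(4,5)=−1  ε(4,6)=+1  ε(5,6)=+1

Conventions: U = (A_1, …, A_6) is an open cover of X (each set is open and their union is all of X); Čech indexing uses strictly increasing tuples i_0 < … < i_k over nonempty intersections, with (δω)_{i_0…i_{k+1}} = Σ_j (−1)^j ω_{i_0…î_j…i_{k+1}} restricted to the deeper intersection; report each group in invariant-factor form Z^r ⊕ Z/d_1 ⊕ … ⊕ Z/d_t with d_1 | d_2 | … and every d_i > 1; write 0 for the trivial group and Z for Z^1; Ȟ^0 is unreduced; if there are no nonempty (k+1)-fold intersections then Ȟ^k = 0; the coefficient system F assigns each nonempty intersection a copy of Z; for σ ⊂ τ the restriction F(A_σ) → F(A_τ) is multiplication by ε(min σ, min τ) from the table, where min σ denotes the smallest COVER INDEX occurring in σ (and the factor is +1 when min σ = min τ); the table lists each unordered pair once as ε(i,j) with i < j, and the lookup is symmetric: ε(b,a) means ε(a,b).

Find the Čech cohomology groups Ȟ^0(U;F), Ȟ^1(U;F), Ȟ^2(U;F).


nerve simplices:
  A12={t6,t8} A16={t9} A23={t2,t13} A34={t5} A45={t3,t11} A56={t12}
C dims 6,6; δ0: rk 5, SNF 1^5
degree 0: 6−5−0 = 1 → Ȟ^0 ≅ Z
degree 1: 6−0−5 = 1 → Ȟ^1 ≅ Z
degree 2: 0−0−0 = 0 → Ȟ^2 ≅ 0

Ȟ^0 ≅ Z, Ȟ^1 ≅ Z and Ȟ^2 ≅ 0


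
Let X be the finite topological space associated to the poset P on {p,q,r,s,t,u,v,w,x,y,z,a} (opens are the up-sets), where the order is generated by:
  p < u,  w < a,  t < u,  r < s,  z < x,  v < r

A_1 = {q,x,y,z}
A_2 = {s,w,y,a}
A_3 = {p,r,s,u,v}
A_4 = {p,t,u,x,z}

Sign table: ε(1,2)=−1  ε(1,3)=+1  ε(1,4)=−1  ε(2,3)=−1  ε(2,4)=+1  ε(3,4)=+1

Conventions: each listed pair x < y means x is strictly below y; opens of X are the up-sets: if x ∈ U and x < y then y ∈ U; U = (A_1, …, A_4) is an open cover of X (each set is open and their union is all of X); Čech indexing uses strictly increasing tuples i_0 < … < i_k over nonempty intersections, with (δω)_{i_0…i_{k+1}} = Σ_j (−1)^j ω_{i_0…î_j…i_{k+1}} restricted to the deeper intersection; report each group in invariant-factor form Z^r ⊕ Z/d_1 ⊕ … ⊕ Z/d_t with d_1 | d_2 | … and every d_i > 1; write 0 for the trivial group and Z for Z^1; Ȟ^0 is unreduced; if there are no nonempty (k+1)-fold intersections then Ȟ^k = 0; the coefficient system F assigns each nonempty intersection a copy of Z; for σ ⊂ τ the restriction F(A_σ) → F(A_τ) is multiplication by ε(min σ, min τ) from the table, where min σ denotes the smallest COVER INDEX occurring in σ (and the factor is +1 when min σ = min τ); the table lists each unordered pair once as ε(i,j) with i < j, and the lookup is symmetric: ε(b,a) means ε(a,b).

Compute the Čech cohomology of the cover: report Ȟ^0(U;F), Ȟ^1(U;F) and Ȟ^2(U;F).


Ȟ^0(U;F) ≅ 0,  Ȟ^1(U;F) ≅ Z/2,  Ȟ^2(U;F) ≅ 0

nerve of the cover:
  A12={y} A14={x,z} A23={s} A34={p,u}
C dims 4,4; δ0: rk 4, SNF 1^3·2
Ȟ^0 = (4 − 4) − 0 = 0, so Ȟ^0 ≅ 0
Ȟ^1 = (4 − 0) − 4 = 0 plus torsion [2], so Ȟ^1 ≅ Z/2
Ȟ^2 = (0 − 0) − 0 = 0, so Ȟ^2 ≅ 0


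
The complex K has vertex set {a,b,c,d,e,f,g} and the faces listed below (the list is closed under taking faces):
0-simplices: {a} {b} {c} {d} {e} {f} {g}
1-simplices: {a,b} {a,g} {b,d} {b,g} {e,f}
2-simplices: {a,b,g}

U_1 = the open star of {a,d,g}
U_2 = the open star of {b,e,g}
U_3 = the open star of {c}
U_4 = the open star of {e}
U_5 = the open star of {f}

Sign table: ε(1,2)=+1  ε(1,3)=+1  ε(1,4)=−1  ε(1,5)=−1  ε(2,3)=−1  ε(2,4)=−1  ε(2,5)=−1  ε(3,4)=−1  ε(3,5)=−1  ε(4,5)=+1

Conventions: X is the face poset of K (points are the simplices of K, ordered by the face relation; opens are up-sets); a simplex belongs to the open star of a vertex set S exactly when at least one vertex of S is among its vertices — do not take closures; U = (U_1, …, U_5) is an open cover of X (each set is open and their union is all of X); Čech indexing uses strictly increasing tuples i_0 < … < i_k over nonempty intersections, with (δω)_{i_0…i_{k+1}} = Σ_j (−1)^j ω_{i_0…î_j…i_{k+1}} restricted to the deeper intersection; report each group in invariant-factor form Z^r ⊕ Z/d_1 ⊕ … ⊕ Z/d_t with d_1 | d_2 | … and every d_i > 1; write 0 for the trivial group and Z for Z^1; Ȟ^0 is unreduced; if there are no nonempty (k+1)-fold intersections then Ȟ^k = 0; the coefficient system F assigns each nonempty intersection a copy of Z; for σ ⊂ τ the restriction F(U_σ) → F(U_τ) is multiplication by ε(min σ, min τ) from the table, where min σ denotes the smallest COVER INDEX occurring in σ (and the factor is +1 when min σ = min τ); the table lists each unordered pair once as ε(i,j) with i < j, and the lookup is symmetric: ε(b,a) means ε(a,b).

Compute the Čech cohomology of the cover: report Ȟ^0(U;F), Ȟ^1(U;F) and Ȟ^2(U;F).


nerve simplices:
  U1={{a},{d},{g},{a,b},{a,g},{b,d},{b,g},{a,b,g}} U2={{b},{e},{g},{a,b},{a,g},{b,d},{b,g},{e,f},{a,b,g}} U3={{c}} U4={{e},{e,f}} U5={{f},{e,f}}
  U12={{g},{a,b},{a,g},{b,d},{b,g},{a,b,g}} U24={{e},{e,f}} U25={{e,f}} U45={{e,f}}
  U245={{e,f}}
C dims 5,4,1; δ0: rk 3, SNF 1^3; δ1: rk 1, SNF 1^1
degree 0: 5−3−0 = 2 → Ȟ^0 ≅ Z^2
degree 1: 4−1−3 = 0 → Ȟ^1 ≅ 0
degree 2: 1−0−1 = 0 → Ȟ^2 ≅ 0

Ȟ^0 ≅ Z^2, Ȟ^1 ≅ 0 and Ȟ^2 ≅ 0
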